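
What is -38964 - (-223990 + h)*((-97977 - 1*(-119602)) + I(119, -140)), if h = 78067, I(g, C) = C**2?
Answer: 6015636711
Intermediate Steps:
-38964 - (-223990 + h)*((-97977 - 1*(-119602)) + I(119, -140)) = -38964 - (-223990 + 78067)*((-97977 - 1*(-119602)) + (-140)**2) = -38964 - (-145923)*((-97977 + 119602) + 19600) = -38964 - (-145923)*(21625 + 19600) = -38964 - (-145923)*41225 = -38964 - 1*(-6015675675) = -38964 + 6015675675 = 6015636711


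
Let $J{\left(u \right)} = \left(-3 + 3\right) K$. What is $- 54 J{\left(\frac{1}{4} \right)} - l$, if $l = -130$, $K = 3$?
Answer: $130$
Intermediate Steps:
$J{\left(u \right)} = 0$ ($J{\left(u \right)} = \left(-3 + 3\right) 3 = 0 \cdot 3 = 0$)
$- 54 J{\left(\frac{1}{4} \right)} - l = \left(-54\right) 0 - -130 = 0 + 130 = 130$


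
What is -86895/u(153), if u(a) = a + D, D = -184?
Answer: 86895/31 ≈ 2803.1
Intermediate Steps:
u(a) = -184 + a (u(a) = a - 184 = -184 + a)
-86895/u(153) = -86895/(-184 + 153) = -86895/(-31) = -86895*(-1/31) = 86895/31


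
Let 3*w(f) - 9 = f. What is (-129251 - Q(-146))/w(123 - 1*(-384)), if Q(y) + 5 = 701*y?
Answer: -6725/43 ≈ -156.40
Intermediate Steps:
Q(y) = -5 + 701*y
w(f) = 3 + f/3
(-129251 - Q(-146))/w(123 - 1*(-384)) = (-129251 - (-5 + 701*(-146)))/(3 + (123 - 1*(-384))/3) = (-129251 - (-5 - 102346))/(3 + (123 + 384)/3) = (-129251 - 1*(-102351))/(3 + (1/3)*507) = (-129251 + 102351)/(3 + 169) = -26900/172 = -26900*1/172 = -6725/43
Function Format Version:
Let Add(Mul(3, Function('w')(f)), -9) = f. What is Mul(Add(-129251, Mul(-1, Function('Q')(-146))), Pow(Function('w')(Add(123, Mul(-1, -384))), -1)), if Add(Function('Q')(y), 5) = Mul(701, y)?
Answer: Rational(-6725, 43) ≈ -156.40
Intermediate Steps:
Function('Q')(y) = Add(-5, Mul(701, y))
Function('w')(f) = Add(3, Mul(Rational(1, 3), f))
Mul(Add(-129251, Mul(-1, Function('Q')(-146))), Pow(Function('w')(Add(123, Mul(-1, -384))), -1)) = Mul(Add(-129251, Mul(-1, Add(-5, Mul(701, -146)))), Pow(Add(3, Mul(Rational(1, 3), Add(123, Mul(-1, -384)))), -1)) = Mul(Add(-129251, Mul(-1, Add(-5, -102346))), Pow(Add(3, Mul(Rational(1, 3), Add(123, 384))), -1)) = Mul(Add(-129251, Mul(-1, -102351)), Pow(Add(3, Mul(Rational(1, 3), 507)), -1)) = Mul(Add(-129251, 102351), Pow(Add(3, 169), -1)) = Mul(-26900, Pow(172, -1)) = Mul(-26900, Rational(1, 172)) = Rational(-6725, 43)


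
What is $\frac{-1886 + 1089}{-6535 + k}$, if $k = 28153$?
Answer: $- \frac{797}{21618} \approx -0.036867$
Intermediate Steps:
$\frac{-1886 + 1089}{-6535 + k} = \frac{-1886 + 1089}{-6535 + 28153} = - \frac{797}{21618}$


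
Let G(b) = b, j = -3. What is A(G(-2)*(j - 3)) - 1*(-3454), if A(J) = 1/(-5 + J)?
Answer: 24179/7 ≈ 3454.1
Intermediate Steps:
A(G(-2)*(j - 3)) - 1*(-3454) = 1/(-5 - 2*(-3 - 3)) - 1*(-3454) = 1/(-5 - 2*(-6)) + 3454 = 1/(-5 + 12) + 3454 = 1/7 + 3454 = ⅐ + 3454 = 24179/7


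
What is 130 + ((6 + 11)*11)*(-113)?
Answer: -21001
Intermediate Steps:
130 + ((6 + 11)*11)*(-113) = 130 + (17*11)*(-113) = 130 + 187*(-113) = 130 - 21131 = -21001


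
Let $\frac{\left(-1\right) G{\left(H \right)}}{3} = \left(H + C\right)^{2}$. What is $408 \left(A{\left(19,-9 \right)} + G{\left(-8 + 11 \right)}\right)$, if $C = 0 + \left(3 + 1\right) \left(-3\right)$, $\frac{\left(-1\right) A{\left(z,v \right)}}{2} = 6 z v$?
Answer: $738072$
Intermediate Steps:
$A{\left(z,v \right)} = - 12 v z$ ($A{\left(z,v \right)} = - 2 \cdot 6 z v = - 2 \cdot 6 v z = - 12 v z$)
$C = -12$ ($C = 0 + 4 \left(-3\right) = 0 - 12 = -12$)
$G{\left(H \right)} = - 3 \left(-12 + H\right)^{2}$ ($G{\left(H \right)} = - 3 \left(H - 12\right)^{2} = - 3 \left(-12 + H\right)^{2}$)
$408 \left(A{\left(19,-9 \right)} + G{\left(-8 + 11 \right)}\right) = 408 \left(\left(-12\right) \left(-9\right) 19 - 3 \left(-12 + \left(-8 + 11\right)\right)^{2}\right) = 408 \left(2052 - 3 \left(-12 + 3\right)^{2}\right) = 408 \left(2052 - 3 \left(-9\right)^{2}\right) = 408 \left(2052 - 243\right) = 408 \cdot 1809 = 738072$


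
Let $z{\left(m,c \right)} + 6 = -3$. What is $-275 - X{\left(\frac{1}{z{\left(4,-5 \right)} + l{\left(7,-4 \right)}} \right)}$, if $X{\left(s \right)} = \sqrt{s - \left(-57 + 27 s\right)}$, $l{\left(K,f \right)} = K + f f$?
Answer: $-275 - \frac{\sqrt{2702}}{7} \approx -282.43$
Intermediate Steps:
$l{\left(K,f \right)} = K + f^{2}$
$z{\left(m,c \right)} = -9$ ($z{\left(m,c \right)} = -6 - 3 = -9$)
$X{\left(s \right)} = \sqrt{57 - 26 s}$ ($X{\left(s \right)} = \sqrt{s - \left(-57 + 27 s\right)} = \sqrt{57 - 26 s}$)
$-275 - X{\left(\frac{1}{z{\left(4,-5 \right)} + l{\left(7,-4 \right)}} \right)} = -275 - \sqrt{57 - \frac{26}{-9 + \left(7 + \left(-4\right)^{2}\right)}} = -275 - \sqrt{57 - \frac{26}{-9 + \left(7 + 16\right)}} = -275 - \sqrt{57 - \frac{26}{-9 + 23}} = -275 - \sqrt{57 - \frac{26}{14}} = -275 - \sqrt{57 - \frac{13}{7}} = -275 - \sqrt{\frac{386}{7}} = -275 - \frac{\sqrt{2702}}{7}$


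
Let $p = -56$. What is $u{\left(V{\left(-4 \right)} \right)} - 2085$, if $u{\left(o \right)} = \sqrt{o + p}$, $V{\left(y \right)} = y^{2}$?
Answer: $-2085 + 2 i \sqrt{10} \approx -2085.0 + 6.3246 i$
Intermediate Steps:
$u{\left(o \right)} = \sqrt{-56 + o}$ ($u{\left(o \right)} = \sqrt{o - 56} = \sqrt{-56 + o}$)
$u{\left(V{\left(-4 \right)} \right)} - 2085 = \sqrt{-56 + \left(-4\right)^{2}} - 2085 = \sqrt{-56 + 16} - 2085 = \sqrt{-40} - 2085 = 2 i \sqrt{10} - 2085 = -2085 + 2 i \sqrt{10}$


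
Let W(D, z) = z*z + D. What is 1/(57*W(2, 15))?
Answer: 1/12939 ≈ 7.7286e-5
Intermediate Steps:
W(D, z) = D + z² (W(D, z) = z² + D = D + z²)
1/(57*W(2, 15)) = 1/(57*(2 + 15²)) = 1/(57*(2 + 225)) = 1/(57*227) = 1/12939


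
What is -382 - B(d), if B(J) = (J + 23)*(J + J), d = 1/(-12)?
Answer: -27229/72 ≈ -378.18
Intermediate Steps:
d = -1/12 ≈ -0.083333
B(J) = 2*J*(23 + J) (B(J) = (23 + J)*(2*J) = 2*J*(23 + J))
-382 - B(d) = -382 - 2*(-1)*(23 - 1/12)/12 = -382 - 2*(-1)*275/(12*12) = -382 - 1*(-275/72) = -382 + 275/72 = -27229/72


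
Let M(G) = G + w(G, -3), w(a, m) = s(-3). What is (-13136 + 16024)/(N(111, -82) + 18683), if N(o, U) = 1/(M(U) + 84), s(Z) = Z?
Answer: 1444/9341 ≈ 0.15459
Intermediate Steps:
w(a, m) = -3
M(G) = -3 + G (M(G) = G - 3 = -3 + G)
N(o, U) = 1/(81 + U) (N(o, U) = 1/((-3 + U) + 84) = 1/(81 + U))
(-13136 + 16024)/(N(111, -82) + 18683) = (-13136 + 16024)/(1/(81 - 82) + 18683) = 2888/(1/(-1) + 18683) = 2888/(-1 + 18683) = 2888/18682 = 2888*(1/18682) = 1444/9341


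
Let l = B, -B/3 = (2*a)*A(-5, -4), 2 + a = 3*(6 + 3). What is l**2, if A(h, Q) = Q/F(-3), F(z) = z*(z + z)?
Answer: 10000/9 ≈ 1111.1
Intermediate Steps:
a = 25 (a = -2 + 3*(6 + 3) = -2 + 3*9 = -2 + 27 = 25)
F(z) = 2*z**2 (F(z) = z*(2*z) = 2*z**2)
A(h, Q) = Q/18 (A(h, Q) = Q/((2*(-3)**2)) = Q/((2*9)) = Q/18)
B = 100/3 (B = -3*2*25*(1/18)*(-4) = -150*(-2)/9 = -3*(-100/9) = 100/3 ≈ 33.333)
l = 100/3 ≈ 33.333
l**2 = (100/3)**2 = 10000/9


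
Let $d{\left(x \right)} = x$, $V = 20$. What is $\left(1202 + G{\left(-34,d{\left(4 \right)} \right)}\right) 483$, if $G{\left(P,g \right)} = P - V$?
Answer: $554484$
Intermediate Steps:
$G{\left(P,g \right)} = -20 + P$ ($G{\left(P,g \right)} = P - 20 = -20 + P$)
$\left(1202 + G{\left(-34,d{\left(4 \right)} \right)}\right) 483 = \left(1202 - 54\right) 483 = 1148 \cdot 483 = 554484$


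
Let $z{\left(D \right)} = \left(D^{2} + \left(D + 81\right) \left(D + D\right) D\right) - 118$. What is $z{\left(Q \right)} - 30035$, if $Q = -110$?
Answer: $-719853$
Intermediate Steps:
$z{\left(D \right)} = -118 + D^{2} + 2 D^{2} \left(81 + D\right)$ ($z{\left(D \right)} = \left(D^{2} + \left(81 + D\right) 2 D D\right) - 118 = \left(D^{2} + 2 D \left(81 + D\right) D\right) - 118 = \left(D^{2} + 2 D^{2} \left(81 + D\right)\right) - 118 = -118 + D^{2} + 2 D^{2} \left(81 + D\right)$)
$z{\left(Q \right)} - 30035 = \left(-118 + 2 \left(-110\right)^{3} + 163 \left(-110\right)^{2}\right) - 30035 = \left(-118 + 2 \left(-1331000\right) + 163 \cdot 12100\right) - 30035 = \left(-118 - 2662000 + 1972300\right) - 30035 = -689818 - 30035 = -719853$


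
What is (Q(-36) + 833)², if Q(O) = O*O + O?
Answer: 4380649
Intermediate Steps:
Q(O) = O + O² (Q(O) = O² + O = O + O²)
(Q(-36) + 833)² = (-36*(1 - 36) + 833)² = (-36*(-35) + 833)² = (1260 + 833)² = 2093² = 4380649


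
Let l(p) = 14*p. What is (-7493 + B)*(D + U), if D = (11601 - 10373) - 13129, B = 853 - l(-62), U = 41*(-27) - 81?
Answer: 75549708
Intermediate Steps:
U = -1188 (U = -1107 - 81 = -1188)
B = 1721 (B = 853 - 14*(-62) = 853 - 1*(-868) = 853 + 868 = 1721)
D = -11901 (D = 1228 - 13129 = -11901)
(-7493 + B)*(D + U) = (-7493 + 1721)*(-11901 - 1188) = -5772*(-13089) = 75549708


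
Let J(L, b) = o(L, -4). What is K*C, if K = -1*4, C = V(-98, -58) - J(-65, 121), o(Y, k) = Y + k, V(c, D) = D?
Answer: -44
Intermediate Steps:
J(L, b) = -4 + L (J(L, b) = L - 4 = -4 + L)
C = 11 (C = -58 - (-4 - 65) = -58 - 1*(-69) = -58 + 69 = 11)
K = -4
K*C = -4*11 = -44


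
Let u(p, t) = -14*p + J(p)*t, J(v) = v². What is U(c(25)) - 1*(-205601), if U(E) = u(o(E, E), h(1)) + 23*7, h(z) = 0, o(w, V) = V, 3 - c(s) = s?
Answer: 206070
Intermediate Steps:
c(s) = 3 - s
u(p, t) = -14*p + t*p² (u(p, t) = -14*p + p²*t = -14*p + t*p²)
U(E) = 161 - 14*E (U(E) = E*(-14 + E*0) + 23*7 = E*(-14 + 0) + 161 = E*(-14) + 161 = -14*E + 161 = 161 - 14*E)
U(c(25)) - 1*(-205601) = (161 - 14*(3 - 1*25)) - 1*(-205601) = (161 - 14*(3 - 25)) + 205601 = (161 - 14*(-22)) + 205601 = (161 + 308) + 205601 = 469 + 205601 = 206070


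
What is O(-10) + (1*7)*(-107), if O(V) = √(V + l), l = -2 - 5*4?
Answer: -749 + 4*I*√2 ≈ -749.0 + 5.6569*I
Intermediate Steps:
l = -22 (l = -2 - 20 = -22)
O(V) = √(-22 + V) (O(V) = √(V - 22) = √(-22 + V))
O(-10) + (1*7)*(-107) = √(-22 - 10) + (1*7)*(-107) = √(-32) + 7*(-107) = 4*I*√2 - 749 = -749 + 4*I*√2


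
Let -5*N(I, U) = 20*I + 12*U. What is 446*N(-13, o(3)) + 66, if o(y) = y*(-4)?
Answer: 180514/5 ≈ 36103.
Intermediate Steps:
o(y) = -4*y
N(I, U) = -4*I - 12*U/5 (N(I, U) = -(20*I + 12*U)/5 = -(12*U + 20*I)/5 = -4*I - 12*U/5)
446*N(-13, o(3)) + 66 = 446*(-4*(-13) - (-48)*3/5) + 66 = 446*(52 - 12/5*(-12)) + 66 = 446*(52 + 144/5) + 66 = 446*(404/5) + 66 = 180184/5 + 66 = 180514/5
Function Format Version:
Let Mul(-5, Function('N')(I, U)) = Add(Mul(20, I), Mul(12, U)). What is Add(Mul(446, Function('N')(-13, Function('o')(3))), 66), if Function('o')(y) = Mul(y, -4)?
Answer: Rational(180514, 5) ≈ 36103.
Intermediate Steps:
Function('o')(y) = Mul(-4, y)
Function('N')(I, U) = Add(Mul(-4, I), Mul(Rational(-12, 5), U)) (Function('N')(I, U) = Mul(Rational(-1, 5), Add(Mul(20, I), Mul(12, U))) = Mul(Rational(-1, 5), Add(Mul(12, U), Mul(20, I))) = Add(Mul(-4, I), Mul(Rational(-12, 5), U)))
Add(Mul(446, Function('N')(-13, Function('o')(3))), 66) = Add(Mul(446, Add(Mul(-4, -13), Mul(Rational(-12, 5), Mul(-4, 3)))), 66) = Add(Mul(446, Add(52, Mul(Rational(-12, 5), -12))), 66) = Add(Mul(446, Add(52, Rational(144, 5))), 66) = Add(Mul(446, Rational(404, 5)), 66) = Add(Rational(180184, 5), 66) = Rational(180514, 5)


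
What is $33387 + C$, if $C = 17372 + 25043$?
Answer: $75802$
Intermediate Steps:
$C = 42415$
$33387 + C = 33387 + 42415 = 75802$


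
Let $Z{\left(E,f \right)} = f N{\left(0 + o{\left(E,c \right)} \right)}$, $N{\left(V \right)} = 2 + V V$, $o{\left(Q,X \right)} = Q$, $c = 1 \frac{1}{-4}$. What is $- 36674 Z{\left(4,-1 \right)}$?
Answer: $660132$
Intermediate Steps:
$c = - \frac{1}{4}$ ($c = 1 \left(- \frac{1}{4}\right) = - \frac{1}{4} \approx -0.25$)
$N{\left(V \right)} = 2 + V^{2}$
$Z{\left(E,f \right)} = f \left(2 + E^{2}\right)$ ($Z{\left(E,f \right)} = f \left(2 + \left(0 + E\right)^{2}\right) = f \left(2 + E^{2}\right)$)
$- 36674 Z{\left(4,-1 \right)} = - 36674 \left(- (2 + 4^{2})\right) = - 36674 \left(- (2 + 16)\right) = - 36674 \left(\left(-1\right) 18\right) = \left(-36674\right) \left(-18\right) = 660132$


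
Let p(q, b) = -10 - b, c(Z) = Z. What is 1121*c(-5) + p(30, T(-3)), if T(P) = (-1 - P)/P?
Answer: -16843/3 ≈ -5614.3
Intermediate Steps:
T(P) = (-1 - P)/P
1121*c(-5) + p(30, T(-3)) = 1121*(-5) + (-10 - (-1 - 1*(-3))/(-3)) = -5605 + (-10 - (-1)*(-1 + 3)/3) = -5605 + (-10 - (-1)*2/3) = -5605 + (-10 - 1*(-2/3)) = -5605 + (-10 + 2/3) = -5605 - 28/3 = -16843/3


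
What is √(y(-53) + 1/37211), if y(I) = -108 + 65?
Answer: 2*I*√14885069798/37211 ≈ 6.5574*I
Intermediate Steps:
y(I) = -43
√(y(-53) + 1/37211) = √(-43 + 1/37211) = √(-1600072/37211) = 2*I*√14885069798/37211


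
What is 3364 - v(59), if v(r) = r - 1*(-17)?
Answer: 3288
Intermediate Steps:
v(r) = 17 + r (v(r) = r + 17 = 17 + r)
3364 - v(59) = 3364 - (17 + 59) = 3364 - 1*76 = 3364 - 76 = 3288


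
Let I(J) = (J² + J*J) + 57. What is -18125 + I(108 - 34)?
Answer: -7116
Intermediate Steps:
I(J) = 57 + 2*J² (I(J) = (J² + J²) + 57 = 2*J² + 57 = 57 + 2*J²)
-18125 + I(108 - 34) = -18125 + (57 + 2*(108 - 34)²) = -18125 + (57 + 2*74²) = -18125 + (57 + 2*5476) = -18125 + (57 + 10952) = -18125 + 11009 = -7116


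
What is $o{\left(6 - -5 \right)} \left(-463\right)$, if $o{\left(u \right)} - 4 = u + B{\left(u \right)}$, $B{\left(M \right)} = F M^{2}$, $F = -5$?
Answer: $273170$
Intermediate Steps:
$B{\left(M \right)} = - 5 M^{2}$
$o{\left(u \right)} = 4 + u - 5 u^{2}$ ($o{\left(u \right)} = 4 - \left(- u + 5 u^{2}\right) = 4 + u - 5 u^{2}$)
$o{\left(6 - -5 \right)} \left(-463\right) = \left(4 + \left(6 - -5\right) - 5 \left(6 - -5\right)^{2}\right) \left(-463\right) = \left(4 + \left(6 + 5\right) - 5 \left(6 + 5\right)^{2}\right) \left(-463\right) = \left(4 + 11 - 5 \cdot 11^{2}\right) \left(-463\right) = \left(4 + 11 - 605\right) \left(-463\right) = \left(-590\right) \left(-463\right) = 273170$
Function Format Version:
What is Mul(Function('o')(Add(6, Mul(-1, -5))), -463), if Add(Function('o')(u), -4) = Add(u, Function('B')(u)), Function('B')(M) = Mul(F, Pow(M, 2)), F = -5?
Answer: 273170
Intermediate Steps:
Function('B')(M) = Mul(-5, Pow(M, 2))
Function('o')(u) = Add(4, u, Mul(-5, Pow(u, 2))) (Function('o')(u) = Add(4, Add(u, Mul(-5, Pow(u, 2)))) = Add(4, u, Mul(-5, Pow(u, 2))))
Mul(Function('o')(Add(6, Mul(-1, -5))), -463) = Mul(Add(4, Add(6, Mul(-1, -5)), Mul(-5, Pow(Add(6, Mul(-1, -5)), 2))), -463) = Mul(Add(4, Add(6, 5), Mul(-5, Pow(Add(6, 5), 2))), -463) = Mul(Add(4, 11, Mul(-5, Pow(11, 2))), -463) = Mul(Add(4, 11, Mul(-5, 121)), -463) = Mul(Add(4, 11, -605), -463) = Mul(-590, -463) = 273170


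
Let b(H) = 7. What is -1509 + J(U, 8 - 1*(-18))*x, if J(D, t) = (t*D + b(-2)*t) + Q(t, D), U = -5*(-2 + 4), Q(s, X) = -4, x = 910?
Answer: -76129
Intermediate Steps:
U = -10 (U = -5*2 = -10)
J(D, t) = -4 + 7*t + D*t (J(D, t) = (t*D + 7*t) - 4 = (D*t + 7*t) - 4 = (7*t + D*t) - 4 = -4 + 7*t + D*t)
-1509 + J(U, 8 - 1*(-18))*x = -1509 + (-4 + 7*(8 - 1*(-18)) - 10*(8 - 1*(-18)))*910 = -1509 + (-4 + 7*(8 + 18) - 10*(8 + 18))*910 = -1509 + (-4 + 7*26 - 10*26)*910 = -1509 + (-4 + 182 - 260)*910 = -1509 - 82*910 = -1509 - 74620 = -76129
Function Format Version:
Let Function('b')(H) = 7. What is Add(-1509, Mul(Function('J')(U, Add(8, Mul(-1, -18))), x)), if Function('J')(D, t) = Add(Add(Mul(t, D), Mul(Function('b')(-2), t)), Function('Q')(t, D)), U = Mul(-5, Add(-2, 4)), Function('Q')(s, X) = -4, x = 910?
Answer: -76129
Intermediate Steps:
U = -10 (U = Mul(-5, 2) = -10)
Function('J')(D, t) = Add(-4, Mul(7, t), Mul(D, t)) (Function('J')(D, t) = Add(Add(Mul(t, D), Mul(7, t)), -4) = Add(Add(Mul(D, t), Mul(7, t)), -4) = Add(Add(Mul(7, t), Mul(D, t)), -4) = Add(-4, Mul(7, t), Mul(D, t)))
Add(-1509, Mul(Function('J')(U, Add(8, Mul(-1, -18))), x)) = Add(-1509, Mul(Add(-4, Mul(7, Add(8, Mul(-1, -18))), Mul(-10, Add(8, Mul(-1, -18)))), 910)) = Add(-1509, Mul(Add(-4, Mul(7, Add(8, 18)), Mul(-10, Add(8, 18))), 910)) = Add(-1509, Mul(Add(-4, Mul(7, 26), Mul(-10, 26)), 910)) = Add(-1509, Mul(Add(-4, 182, -260), 910)) = Add(-1509, Mul(-82, 910)) = Add(-1509, -74620) = -76129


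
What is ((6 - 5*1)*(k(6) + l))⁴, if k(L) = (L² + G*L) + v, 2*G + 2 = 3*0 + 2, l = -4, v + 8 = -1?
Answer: 279841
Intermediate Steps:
v = -9 (v = -8 - 1 = -9)
G = 0 (G = -1 + (3*0 + 2)/2 = -1 + (0 + 2)/2 = -1 + (½)*2 = -1 + 1 = 0)
k(L) = -9 + L² (k(L) = (L² + 0*L) - 9 = (L² + 0) - 9 = L² - 9 = -9 + L²)
((6 - 5*1)*(k(6) + l))⁴ = ((6 - 5*1)*((-9 + 6²) - 4))⁴ = ((6 - 5)*((-9 + 36) - 4))⁴ = (1*(27 - 4))⁴ = (1*23)⁴ = 23⁴ = 279841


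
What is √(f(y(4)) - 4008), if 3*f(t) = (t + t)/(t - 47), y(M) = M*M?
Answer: 2*I*√8667042/93 ≈ 63.311*I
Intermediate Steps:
y(M) = M²
f(t) = 2*t/(3*(-47 + t)) (f(t) = ((t + t)/(t - 47))/3 = ((2*t)/(-47 + t))/3 = (2*t/(-47 + t))/3 = 2*t/(3*(-47 + t)))
√(f(y(4)) - 4008) = √((⅔)*4²/(-47 + 4²) - 4008) = √((⅔)*16/(-47 + 16) - 4008) = √((⅔)*16/(-31) - 4008) = √((⅔)*16*(-1/31) - 4008) = √(-32/93 - 4008) = √(-372776/93) = 2*I*√8667042/93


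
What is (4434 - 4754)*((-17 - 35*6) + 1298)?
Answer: -342720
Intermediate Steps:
(4434 - 4754)*((-17 - 35*6) + 1298) = -320*((-17 - 210) + 1298) = -320*(-227 + 1298) = -320*1071 = -342720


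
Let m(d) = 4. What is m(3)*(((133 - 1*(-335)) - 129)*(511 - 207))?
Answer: 412224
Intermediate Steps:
m(3)*(((133 - 1*(-335)) - 129)*(511 - 207)) = 4*(((133 - 1*(-335)) - 129)*(511 - 207)) = 4*(((133 + 335) - 129)*304) = 4*((468 - 129)*304) = 4*(339*304) = 4*103056 = 412224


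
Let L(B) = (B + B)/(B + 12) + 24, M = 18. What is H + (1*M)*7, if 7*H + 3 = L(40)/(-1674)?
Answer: 1366319/10881 ≈ 125.57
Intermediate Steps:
L(B) = 24 + 2*B/(12 + B) (L(B) = (2*B)/(12 + B) + 24 = 2*B/(12 + B) + 24 = 24 + 2*B/(12 + B))
H = -4687/10881 (H = -3/7 + ((2*(144 + 13*40)/(12 + 40))/(-1674))/7 = -3/7 + ((2*(144 + 520)/52)*(-1/1674))/7 = -3/7 + ((2*(1/52)*664)*(-1/1674))/7 = -3/7 + ((332/13)*(-1/1674))/7 = -3/7 + (⅐)*(-166/10881) = -3/7 - 166/76167 = -4687/10881 ≈ -0.43075)
H + (1*M)*7 = -4687/10881 + (1*18)*7 = -4687/10881 + 18*7 = -4687/10881 + 126 = 1366319/10881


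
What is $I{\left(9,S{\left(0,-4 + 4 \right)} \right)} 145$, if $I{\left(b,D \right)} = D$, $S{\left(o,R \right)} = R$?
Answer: $0$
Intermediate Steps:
$I{\left(9,S{\left(0,-4 + 4 \right)} \right)} 145 = \left(-4 + 4\right) 145 = 0 \cdot 145 = 0$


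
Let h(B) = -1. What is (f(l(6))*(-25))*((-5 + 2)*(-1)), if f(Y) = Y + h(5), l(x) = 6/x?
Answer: 0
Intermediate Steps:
f(Y) = -1 + Y (f(Y) = Y - 1 = -1 + Y)
(f(l(6))*(-25))*((-5 + 2)*(-1)) = ((-1 + 6/6)*(-25))*((-5 + 2)*(-1)) = ((-1 + 6*(1/6))*(-25))*(-3*(-1)) = ((-1 + 1)*(-25))*3 = (0*(-25))*3 = 0*3 = 0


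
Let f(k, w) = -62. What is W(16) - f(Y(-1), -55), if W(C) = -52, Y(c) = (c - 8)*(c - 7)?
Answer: 10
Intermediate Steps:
Y(c) = (-8 + c)*(-7 + c)
W(16) - f(Y(-1), -55) = -52 - 1*(-62) = -52 + 62 = 10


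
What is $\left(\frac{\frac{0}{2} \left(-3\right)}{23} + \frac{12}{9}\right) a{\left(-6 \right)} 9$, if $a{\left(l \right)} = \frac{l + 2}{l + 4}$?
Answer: $24$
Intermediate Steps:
$a{\left(l \right)} = \frac{2 + l}{4 + l}$
$\left(\frac{\frac{0}{2} \left(-3\right)}{23} + \frac{12}{9}\right) a{\left(-6 \right)} 9 = \left(\frac{\frac{0}{2} \left(-3\right)}{23} + \frac{12}{9}\right) \frac{2 - 6}{4 - 6} \cdot 9 = \left(0 \cdot \frac{1}{2} \left(-3\right) \frac{1}{23} + 12 \cdot \frac{1}{9}\right) \frac{1}{-2} \left(-4\right) 9 = \left(0 \left(-3\right) \frac{1}{23} + \frac{4}{3}\right) \left(\left(- \frac{1}{2}\right) \left(-4\right)\right) 9 = \left(0 \cdot \frac{1}{23} + \frac{4}{3}\right) 2 \cdot 9 = \left(0 + \frac{4}{3}\right) 2 \cdot 9 = \frac{4}{3} \cdot 2 \cdot 9 = \frac{8}{3} \cdot 9 = 24$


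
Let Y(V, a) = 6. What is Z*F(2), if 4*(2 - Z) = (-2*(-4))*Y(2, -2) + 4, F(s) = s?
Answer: -22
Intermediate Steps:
Z = -11 (Z = 2 - (-2*(-4)*6 + 4)/4 = 2 - (8*6 + 4)/4 = 2 - (48 + 4)/4 = 2 - ¼*52 = 2 - 13 = -11)
Z*F(2) = -11*2 = -22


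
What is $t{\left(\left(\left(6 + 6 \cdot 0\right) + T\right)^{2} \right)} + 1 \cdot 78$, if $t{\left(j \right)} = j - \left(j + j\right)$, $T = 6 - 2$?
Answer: $-22$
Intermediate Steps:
$T = 4$
$t{\left(j \right)} = - j$ ($t{\left(j \right)} = j - 2 j = - j$)
$t{\left(\left(\left(6 + 6 \cdot 0\right) + T\right)^{2} \right)} + 1 \cdot 78 = - \left(\left(6 + 6 \cdot 0\right) + 4\right)^{2} + 1 \cdot 78 = - \left(\left(6 + 0\right) + 4\right)^{2} + 78 = - \left(6 + 4\right)^{2} + 78 = - 10^{2} + 78 = \left(-1\right) 100 + 78 = -100 + 78 = -22$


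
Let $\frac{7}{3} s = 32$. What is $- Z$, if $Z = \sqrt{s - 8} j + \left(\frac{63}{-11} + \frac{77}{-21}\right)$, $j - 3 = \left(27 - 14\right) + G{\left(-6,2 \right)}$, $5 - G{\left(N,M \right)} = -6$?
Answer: $\frac{310}{33} - \frac{54 \sqrt{70}}{7} \approx -55.148$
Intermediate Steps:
$s = \frac{96}{7}$ ($s = \frac{3}{7} \cdot 32 = \frac{96}{7} \approx 13.714$)
$G{\left(N,M \right)} = 11$ ($G{\left(N,M \right)} = 5 - -6 = 5 + 6 = 11$)
$j = 27$ ($j = 3 + \left(\left(27 - 14\right) + 11\right) = 3 + \left(13 + 11\right) = 3 + 24 = 27$)
$Z = - \frac{310}{33} + \frac{54 \sqrt{70}}{7}$ ($Z = \sqrt{\frac{96}{7} - 8} \cdot 27 + \left(\frac{63}{-11} + \frac{77}{-21}\right) = \sqrt{\frac{40}{7}} \cdot 27 + \left(63 \left(- \frac{1}{11}\right) + 77 \left(- \frac{1}{21}\right)\right) = \frac{2 \sqrt{70}}{7} \cdot 27 - \frac{310}{33} = \frac{54 \sqrt{70}}{7} - \frac{310}{33} = - \frac{310}{33} + \frac{54 \sqrt{70}}{7} \approx 55.148$)
$- Z = - (- \frac{310}{33} + \frac{54 \sqrt{70}}{7}) = \frac{310}{33} - \frac{54 \sqrt{70}}{7}$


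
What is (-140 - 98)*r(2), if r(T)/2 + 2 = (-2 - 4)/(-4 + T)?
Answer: -476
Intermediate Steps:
r(T) = -4 - 12/(-4 + T) (r(T) = -4 + 2*((-2 - 4)/(-4 + T)) = -4 + 2*(-6/(-4 + T)) = -4 - 12/(-4 + T))
(-140 - 98)*r(2) = (-140 - 98)*(4*(1 - 1*2)/(-4 + 2)) = -952*(1 - 2)/(-2) = -952*(-1)*(-1)/2 = -238*2 = -476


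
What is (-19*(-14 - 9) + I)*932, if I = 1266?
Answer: 1587196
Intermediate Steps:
(-19*(-14 - 9) + I)*932 = (-19*(-14 - 9) + 1266)*932 = (-19*(-23) + 1266)*932 = (437 + 1266)*932 = 1703*932 = 1587196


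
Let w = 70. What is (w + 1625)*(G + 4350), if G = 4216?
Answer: 14519370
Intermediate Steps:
(w + 1625)*(G + 4350) = (70 + 1625)*(4216 + 4350) = 1695*8566 = 14519370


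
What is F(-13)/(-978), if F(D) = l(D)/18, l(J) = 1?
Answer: -1/17604 ≈ -5.6805e-5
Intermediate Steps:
F(D) = 1/18
F(-13)/(-978) = (1/18)/(-978) = (1/18)*(-1/978) = -1/17604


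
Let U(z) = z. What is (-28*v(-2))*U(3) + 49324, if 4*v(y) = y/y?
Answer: 49303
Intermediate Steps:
v(y) = 1/4 (v(y) = (y/y)/4 = (1/4)*1 = 1/4)
(-28*v(-2))*U(3) + 49324 = -28*1/4*3 + 49324 = -7*3 + 49324 = -21 + 49324 = 49303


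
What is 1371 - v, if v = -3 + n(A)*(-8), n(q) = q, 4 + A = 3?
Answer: 1366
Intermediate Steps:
A = -1 (A = -4 + 3 = -1)
v = 5 (v = -3 - 1*(-8) = -3 + 8 = 5)
1371 - v = 1371 - 1*5 = 1371 - 5 = 1366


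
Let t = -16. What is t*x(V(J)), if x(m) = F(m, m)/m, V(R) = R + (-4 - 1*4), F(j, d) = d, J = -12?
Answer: -16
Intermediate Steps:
V(R) = -8 + R (V(R) = R + (-4 - 4) = R - 8 = -8 + R)
x(m) = 1 (x(m) = m/m = 1)
t*x(V(J)) = -16*1 = -16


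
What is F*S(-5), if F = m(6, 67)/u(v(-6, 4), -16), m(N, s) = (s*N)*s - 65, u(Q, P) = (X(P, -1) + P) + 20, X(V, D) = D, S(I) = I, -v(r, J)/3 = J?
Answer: -134345/3 ≈ -44782.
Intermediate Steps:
v(r, J) = -3*J
u(Q, P) = 19 + P (u(Q, P) = (-1 + P) + 20 = 19 + P)
m(N, s) = -65 + N*s**2 (m(N, s) = (N*s)*s - 65 = N*s**2 - 65 = -65 + N*s**2)
F = 26869/3 (F = (-65 + 6*67**2)/(19 - 16) = (-65 + 6*4489)/3 = (-65 + 26934)*(1/3) = 26869*(1/3) = 26869/3 ≈ 8956.3)
F*S(-5) = (26869/3)*(-5) = -134345/3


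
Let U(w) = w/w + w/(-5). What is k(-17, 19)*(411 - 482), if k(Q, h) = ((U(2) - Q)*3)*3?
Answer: -56232/5 ≈ -11246.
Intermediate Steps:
U(w) = 1 - w/5 (U(w) = 1 + w*(-1/5) = 1 - w/5)
k(Q, h) = 27/5 - 9*Q (k(Q, h) = (((1 - 1/5*2) - Q)*3)*3 = (((1 - 2/5) - Q)*3)*3 = ((3/5 - Q)*3)*3 = (9/5 - 3*Q)*3 = 27/5 - 9*Q)
k(-17, 19)*(411 - 482) = (27/5 - 9*(-17))*(411 - 482) = (27/5 + 153)*(-71) = (792/5)*(-71) = -56232/5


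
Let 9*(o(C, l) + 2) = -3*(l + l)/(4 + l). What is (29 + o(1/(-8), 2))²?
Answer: 58081/81 ≈ 717.05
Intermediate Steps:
o(C, l) = -2 - 2*l/(3*(4 + l)) (o(C, l) = -2 + (-3*(l + l)/(4 + l))/9 = -2 + (-3*2*l/(4 + l))/9 = -2 + (-6*l/(4 + l))/9 = -2 - 2*l/(3*(4 + l)))
(29 + o(1/(-8), 2))² = (29 + 8*(-3 - 1*2)/(3*(4 + 2)))² = (29 + (8/3)*(-3 - 2)/6)² = (29 + (8/3)*(⅙)*(-5))² = (29 - 20/9)² = (241/9)² = 58081/81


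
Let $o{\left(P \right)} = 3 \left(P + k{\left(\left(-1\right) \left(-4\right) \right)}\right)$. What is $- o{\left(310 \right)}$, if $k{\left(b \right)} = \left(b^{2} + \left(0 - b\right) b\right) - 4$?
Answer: $-918$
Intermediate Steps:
$k{\left(b \right)} = -4$ ($k{\left(b \right)} = \left(b^{2} + - b b\right) - 4 = \left(b^{2} - b^{2}\right) - 4 = 0 - 4 = -4$)
$o{\left(P \right)} = -12 + 3 P$ ($o{\left(P \right)} = 3 \left(P - 4\right) = 3 \left(-4 + P\right) = -12 + 3 P$)
$- o{\left(310 \right)} = - (-12 + 3 \cdot 310) = - (-12 + 930) = \left(-1\right) 918 = -918$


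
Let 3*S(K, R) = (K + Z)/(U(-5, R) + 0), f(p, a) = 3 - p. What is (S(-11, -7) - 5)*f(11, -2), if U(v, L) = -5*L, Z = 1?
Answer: 856/21 ≈ 40.762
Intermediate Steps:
S(K, R) = -(1 + K)/(15*R) (S(K, R) = ((K + 1)/(-5*R + 0))/3 = ((1 + K)/((-5*R)))/3 = ((1 + K)*(-1/(5*R)))/3 = (-(1 + K)/(5*R))/3 = -(1 + K)/(15*R))
(S(-11, -7) - 5)*f(11, -2) = ((1/15)*(-1 - 1*(-11))/(-7) - 5)*(3 - 1*11) = ((1/15)*(-1/7)*(-1 + 11) - 5)*(3 - 11) = ((1/15)*(-1/7)*10 - 5)*(-8) = (-2/21 - 5)*(-8) = -107/21*(-8) = 856/21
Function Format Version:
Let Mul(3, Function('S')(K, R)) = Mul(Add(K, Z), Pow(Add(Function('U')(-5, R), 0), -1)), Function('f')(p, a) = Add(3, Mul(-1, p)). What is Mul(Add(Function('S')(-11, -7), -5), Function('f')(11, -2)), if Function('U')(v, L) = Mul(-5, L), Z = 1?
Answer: Rational(856, 21) ≈ 40.762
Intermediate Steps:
Function('S')(K, R) = Mul(Rational(-1, 15), Pow(R, -1), Add(1, K)) (Function('S')(K, R) = Mul(Rational(1, 3), Mul(Add(K, 1), Pow(Add(Mul(-5, R), 0), -1))) = Mul(Rational(1, 3), Mul(Add(1, K), Pow(Mul(-5, R), -1))) = Mul(Rational(1, 3), Mul(Add(1, K), Mul(Rational(-1, 5), Pow(R, -1)))) = Mul(Rational(1, 3), Mul(Rational(-1, 5), Pow(R, -1), Add(1, K))) = Mul(Rational(-1, 15), Pow(R, -1), Add(1, K)))
Mul(Add(Function('S')(-11, -7), -5), Function('f')(11, -2)) = Mul(Add(Mul(Rational(1, 15), Pow(-7, -1), Add(-1, Mul(-1, -11))), -5), Add(3, Mul(-1, 11))) = Mul(Add(Mul(Rational(1, 15), Rational(-1, 7), Add(-1, 11)), -5), Add(3, -11)) = Mul(Add(Mul(Rational(1, 15), Rational(-1, 7), 10), -5), -8) = Mul(Add(Rational(-2, 21), -5), -8) = Mul(Rational(-107, 21), -8) = Rational(856, 21)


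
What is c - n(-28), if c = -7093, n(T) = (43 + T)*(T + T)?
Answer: -6253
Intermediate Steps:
n(T) = 2*T*(43 + T) (n(T) = (43 + T)*(2*T) = 2*T*(43 + T))
c - n(-28) = -7093 - 2*(-28)*(43 - 28) = -7093 - 2*(-28)*15 = -7093 - 1*(-840) = -7093 + 840 = -6253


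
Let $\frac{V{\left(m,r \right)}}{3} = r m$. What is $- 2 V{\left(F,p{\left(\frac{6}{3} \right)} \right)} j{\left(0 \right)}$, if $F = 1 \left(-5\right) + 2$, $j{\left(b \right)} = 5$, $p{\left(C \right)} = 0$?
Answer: $0$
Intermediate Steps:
$F = -3$ ($F = -5 + 2 = -3$)
$V{\left(m,r \right)} = 3 m r$ ($V{\left(m,r \right)} = 3 r m = 3 m r$)
$- 2 V{\left(F,p{\left(\frac{6}{3} \right)} \right)} j{\left(0 \right)} = - 2 \cdot 3 \left(-3\right) 0 \cdot 5 = \left(-2\right) 0 \cdot 5 = 0 \cdot 5 = 0$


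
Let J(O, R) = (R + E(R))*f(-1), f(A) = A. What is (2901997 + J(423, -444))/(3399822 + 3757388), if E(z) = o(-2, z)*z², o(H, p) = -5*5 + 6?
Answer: 1329605/1431442 ≈ 0.92886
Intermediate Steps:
o(H, p) = -19 (o(H, p) = -25 + 6 = -19)
E(z) = -19*z²
J(O, R) = -R + 19*R² (J(O, R) = (R - 19*R²)*(-1) = -R + 19*R²)
(2901997 + J(423, -444))/(3399822 + 3757388) = (2901997 - 444*(-1 + 19*(-444)))/(3399822 + 3757388) = (2901997 - 444*(-1 - 8436))/7157210 = (2901997 - 444*(-8437))*(1/7157210) = (2901997 + 3746028)*(1/7157210) = 6648025*(1/7157210) = 1329605/1431442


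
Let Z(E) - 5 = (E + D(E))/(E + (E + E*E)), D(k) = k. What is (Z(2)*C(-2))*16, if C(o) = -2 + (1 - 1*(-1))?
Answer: 0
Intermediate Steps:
C(o) = 0 (C(o) = -2 + (1 + 1) = -2 + 2 = 0)
Z(E) = 5 + 2*E/(E**2 + 2*E) (Z(E) = 5 + (E + E)/(E + (E + E*E)) = 5 + (2*E)/(E + (E + E**2)) = 5 + (2*E)/(E**2 + 2*E) = 5 + 2*E/(E**2 + 2*E))
(Z(2)*C(-2))*16 = (((12 + 5*2)/(2 + 2))*0)*16 = (((12 + 10)/4)*0)*16 = (((1/4)*22)*0)*16 = ((11/2)*0)*16 = 0*16 = 0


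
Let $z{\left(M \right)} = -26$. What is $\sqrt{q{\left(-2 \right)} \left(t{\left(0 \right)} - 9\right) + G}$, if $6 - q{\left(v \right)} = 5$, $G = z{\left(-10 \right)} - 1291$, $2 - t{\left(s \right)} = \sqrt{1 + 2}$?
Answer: $\sqrt{-1324 - \sqrt{3}} \approx 36.411 i$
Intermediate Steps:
$t{\left(s \right)} = 2 - \sqrt{3}$ ($t{\left(s \right)} = 2 - \sqrt{1 + 2} = 2 - \sqrt{3}$)
$G = -1317$ ($G = -26 - 1291 = -1317$)
$q{\left(v \right)} = 1$ ($q{\left(v \right)} = 6 - 5 = 1$)
$\sqrt{q{\left(-2 \right)} \left(t{\left(0 \right)} - 9\right) + G} = \sqrt{1 \left(\left(2 - \sqrt{3}\right) - 9\right) - 1317} = \sqrt{1 \left(-7 - \sqrt{3}\right) - 1317} = \sqrt{\left(-7 - \sqrt{3}\right) - 1317} = \sqrt{-1324 - \sqrt{3}}$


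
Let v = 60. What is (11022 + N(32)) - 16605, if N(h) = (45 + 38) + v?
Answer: -5440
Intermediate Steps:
N(h) = 143 (N(h) = (45 + 38) + 60 = 83 + 60 = 143)
(11022 + N(32)) - 16605 = (11022 + 143) - 16605 = 11165 - 16605 = -5440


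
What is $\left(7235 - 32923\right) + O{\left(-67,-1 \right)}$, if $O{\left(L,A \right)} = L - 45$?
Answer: $-25800$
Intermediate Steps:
$O{\left(L,A \right)} = -45 + L$
$\left(7235 - 32923\right) + O{\left(-67,-1 \right)} = \left(7235 - 32923\right) - 112 = -25688 - 112 = -25800$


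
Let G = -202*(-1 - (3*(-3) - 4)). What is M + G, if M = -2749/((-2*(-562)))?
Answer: -2727325/1124 ≈ -2426.4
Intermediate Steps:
M = -2749/1124 ≈ -2.4457
G = -2424 (G = -202*(-1 - (-9 - 4)) = -202*(-1 - 1*(-13)) = -202*(-1 + 13) = -202*12 = -2424)
M + G = -2749/1124 - 2424 = -2727325/1124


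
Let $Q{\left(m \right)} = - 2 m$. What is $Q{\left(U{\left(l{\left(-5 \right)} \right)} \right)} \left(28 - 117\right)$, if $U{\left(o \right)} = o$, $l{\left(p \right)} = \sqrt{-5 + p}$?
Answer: $178 i \sqrt{10} \approx 562.89 i$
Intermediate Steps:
$Q{\left(U{\left(l{\left(-5 \right)} \right)} \right)} \left(28 - 117\right) = - 2 \sqrt{-5 - 5} \left(28 - 117\right) = - 2 \sqrt{-10} \left(-89\right) = - 2 i \sqrt{10} \left(-89\right) = 178 i \sqrt{10}$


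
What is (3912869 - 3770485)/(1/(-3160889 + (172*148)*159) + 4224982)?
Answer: 126239790160/3745932415931 ≈ 0.033700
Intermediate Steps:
(3912869 - 3770485)/(1/(-3160889 + (172*148)*159) + 4224982) = 142384/(1/(-3160889 + 25456*159) + 4224982) = 142384/(1/(-3160889 + 4047504) + 4224982) = 142384/(1/886615 + 4224982) = 142384/(3745932415931/886615) = 142384*(886615/3745932415931) = 126239790160/3745932415931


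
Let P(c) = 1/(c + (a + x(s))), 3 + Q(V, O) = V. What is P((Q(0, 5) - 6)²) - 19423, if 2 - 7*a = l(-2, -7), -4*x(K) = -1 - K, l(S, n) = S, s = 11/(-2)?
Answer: -87500559/4505 ≈ -19423.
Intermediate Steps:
s = -11/2 (s = 11*(-½) = -11/2 ≈ -5.5000)
x(K) = ¼ + K/4 (x(K) = -(-1 - K)/4 = ¼ + K/4)
a = 4/7 (a = 2/7 - ⅐*(-2) = 2/7 + 2/7 = 4/7 ≈ 0.57143)
Q(V, O) = -3 + V
P(c) = 1/(-31/56 + c) (P(c) = 1/(c + (4/7 + (¼ + (¼)*(-11/2)))) = 1/(c + (4/7 + (¼ - 11/8))) = 1/(c + (4/7 - 9/8)) = 1/(c - 31/56) = 1/(-31/56 + c))
P((Q(0, 5) - 6)²) - 19423 = 56/(-31 + 56*((-3 + 0) - 6)²) - 19423 = 56/(-31 + 56*(-3 - 6)²) - 19423 = 56/(-31 + 56*(-9)²) - 19423 = 56/(-31 + 56*81) - 19423 = 56/(-31 + 4536) - 19423 = 56/4505 - 19423 = -87500559/4505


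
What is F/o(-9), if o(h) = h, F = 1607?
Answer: -1607/9 ≈ -178.56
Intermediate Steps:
F/o(-9) = 1607/(-9) = 1607*(-⅑) = -1607/9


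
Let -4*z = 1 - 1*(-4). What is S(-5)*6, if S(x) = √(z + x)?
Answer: 15*I ≈ 15.0*I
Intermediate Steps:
z = -5/4 (z = -(1 - 1*(-4))/4 = -(1 + 4)/4 = -¼*5 = -5/4 ≈ -1.2500)
S(x) = √(-5/4 + x)
S(-5)*6 = (√(-5 + 4*(-5))/2)*6 = (√(-5 - 20)/2)*6 = (√(-25)/2)*6 = ((5*I)/2)*6 = (5*I/2)*6 = 15*I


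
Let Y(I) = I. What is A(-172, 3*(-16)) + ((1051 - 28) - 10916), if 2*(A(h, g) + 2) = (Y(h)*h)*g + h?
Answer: -719997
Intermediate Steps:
A(h, g) = -2 + h/2 + g*h**2/2 (A(h, g) = -2 + ((h*h)*g + h)/2 = -2 + (h**2*g + h)/2 = -2 + (g*h**2 + h)/2 = -2 + (h + g*h**2)/2 = -2 + (h/2 + g*h**2/2) = -2 + h/2 + g*h**2/2)
A(-172, 3*(-16)) + ((1051 - 28) - 10916) = (-2 + (1/2)*(-172) + (1/2)*(3*(-16))*(-172)**2) + ((1051 - 28) - 10916) = (-2 - 86 + (1/2)*(-48)*29584) + (1023 - 10916) = (-2 - 86 - 710016) - 9893 = -710104 - 9893 = -719997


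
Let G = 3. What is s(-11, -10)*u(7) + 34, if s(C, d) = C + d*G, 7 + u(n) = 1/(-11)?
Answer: 3572/11 ≈ 324.73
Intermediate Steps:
u(n) = -78/11 (u(n) = -7 + 1/(-11) = -7 - 1/11 = -78/11)
s(C, d) = C + 3*d (s(C, d) = C + d*3 = C + 3*d)
s(-11, -10)*u(7) + 34 = (-11 + 3*(-10))*(-78/11) + 34 = (-11 - 30)*(-78/11) + 34 = -41*(-78/11) + 34 = 3198/11 + 34 = 3572/11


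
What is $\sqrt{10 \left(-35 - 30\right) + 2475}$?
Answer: $5 \sqrt{73} \approx 42.72$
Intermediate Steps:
$\sqrt{10 \left(-35 - 30\right) + 2475} = \sqrt{10 \left(-65\right) + 2475} = \sqrt{-650 + 2475} = \sqrt{1825} = 5 \sqrt{73}$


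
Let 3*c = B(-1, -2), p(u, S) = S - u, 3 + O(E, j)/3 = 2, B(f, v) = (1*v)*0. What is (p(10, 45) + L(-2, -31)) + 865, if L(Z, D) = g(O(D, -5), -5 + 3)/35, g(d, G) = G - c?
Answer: 31498/35 ≈ 899.94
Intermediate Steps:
B(f, v) = 0 (B(f, v) = v*0 = 0)
O(E, j) = -3 (O(E, j) = -9 + 3*2 = -9 + 6 = -3)
c = 0 (c = (⅓)*0 = 0)
g(d, G) = G (g(d, G) = G - 1*0 = G + 0 = G)
L(Z, D) = -2/35 (L(Z, D) = (-5 + 3)/35 = -2*1/35 = -2/35)
(p(10, 45) + L(-2, -31)) + 865 = ((45 - 1*10) - 2/35) + 865 = ((45 - 10) - 2/35) + 865 = (35 - 2/35) + 865 = 1223/35 + 865 = 31498/35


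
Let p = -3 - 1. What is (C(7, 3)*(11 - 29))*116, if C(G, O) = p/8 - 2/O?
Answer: 2436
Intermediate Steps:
p = -4
C(G, O) = -½ - 2/O (C(G, O) = -4/8 - 2/O = -4*⅛ - 2/O = -½ - 2/O)
(C(7, 3)*(11 - 29))*116 = (((½)*(-4 - 1*3)/3)*(11 - 29))*116 = (((½)*(⅓)*(-4 - 3))*(-18))*116 = (((½)*(⅓)*(-7))*(-18))*116 = -7/6*(-18)*116 = 21*116 = 2436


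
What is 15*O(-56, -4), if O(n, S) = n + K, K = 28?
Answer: -420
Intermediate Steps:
O(n, S) = 28 + n (O(n, S) = n + 28 = 28 + n)
15*O(-56, -4) = 15*(28 - 56) = 15*(-28) = -420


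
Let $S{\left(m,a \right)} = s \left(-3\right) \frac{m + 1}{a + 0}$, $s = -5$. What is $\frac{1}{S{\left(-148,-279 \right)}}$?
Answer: $\frac{31}{245} \approx 0.12653$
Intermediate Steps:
$S{\left(m,a \right)} = \frac{15 \left(1 + m\right)}{a}$ ($S{\left(m,a \right)} = \left(-5\right) \left(-3\right) \frac{m + 1}{a + 0} = 15 \frac{1 + m}{a} = \frac{15 \left(1 + m\right)}{a}$)
$\frac{1}{S{\left(-148,-279 \right)}} = \frac{1}{15 \frac{1}{-279} \left(1 - 148\right)} = \frac{1}{15 \left(- \frac{1}{279}\right) \left(-147\right)} = \frac{1}{\frac{245}{31}} = \frac{31}{245}$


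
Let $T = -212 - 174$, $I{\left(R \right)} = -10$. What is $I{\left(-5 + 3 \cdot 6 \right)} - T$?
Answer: $376$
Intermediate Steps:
$T = -386$ ($T = -212 - 174 = -386$)
$I{\left(-5 + 3 \cdot 6 \right)} - T = -10 - -386 = -10 + 386 = 376$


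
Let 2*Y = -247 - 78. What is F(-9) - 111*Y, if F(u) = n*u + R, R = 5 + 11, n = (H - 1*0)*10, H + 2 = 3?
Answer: 35927/2 ≈ 17964.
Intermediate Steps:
H = 1 (H = -2 + 3 = 1)
Y = -325/2 (Y = (-247 - 78)/2 = (½)*(-325) = -325/2 ≈ -162.50)
n = 10 (n = (1 - 1*0)*10 = (1 + 0)*10 = 1*10 = 10)
R = 16
F(u) = 16 + 10*u (F(u) = 10*u + 16 = 16 + 10*u)
F(-9) - 111*Y = (16 + 10*(-9)) - 111*(-325/2) = (16 - 90) + 36075/2 = -74 + 36075/2 = 35927/2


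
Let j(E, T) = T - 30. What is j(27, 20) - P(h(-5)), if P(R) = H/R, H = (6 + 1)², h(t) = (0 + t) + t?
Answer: -51/10 ≈ -5.1000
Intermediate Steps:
j(E, T) = -30 + T
h(t) = 2*t (h(t) = t + t = 2*t)
H = 49 (H = 7² = 49)
P(R) = 49/R
j(27, 20) - P(h(-5)) = (-30 + 20) - 49/(2*(-5)) = -10 - 49/(-10) = -10 - 49*(-1)/10 = -10 - 1*(-49/10) = -10 + 49/10 = -51/10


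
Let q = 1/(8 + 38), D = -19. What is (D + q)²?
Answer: 762129/2116 ≈ 360.17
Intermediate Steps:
q = 1/46 ≈ 0.021739
(D + q)² = (-19 + 1/46)² = (-873/46)² = 762129/2116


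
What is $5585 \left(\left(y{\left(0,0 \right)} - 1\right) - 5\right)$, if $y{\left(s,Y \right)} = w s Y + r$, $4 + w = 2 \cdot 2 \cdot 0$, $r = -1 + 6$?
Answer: $-5585$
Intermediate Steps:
$r = 5$
$w = -4$ ($w = -4 + 2 \cdot 2 \cdot 0 = -4 + 4 \cdot 0 = -4 + 0 = -4$)
$y{\left(s,Y \right)} = 5 - 4 Y s$ ($y{\left(s,Y \right)} = - 4 s Y + 5 = - 4 Y s + 5 = 5 - 4 Y s$)
$5585 \left(\left(y{\left(0,0 \right)} - 1\right) - 5\right) = 5585 \left(\left(\left(5 - 0 \cdot 0\right) - 1\right) - 5\right) = 5585 \left(\left(\left(5 + 0\right) - 1\right) - 5\right) = 5585 \left(\left(5 - 1\right) - 5\right) = 5585 \left(4 - 5\right) = 5585 \left(-1\right) = -5585$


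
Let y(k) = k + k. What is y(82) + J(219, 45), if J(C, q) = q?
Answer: 209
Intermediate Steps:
y(k) = 2*k
y(82) + J(219, 45) = 2*82 + 45 = 164 + 45 = 209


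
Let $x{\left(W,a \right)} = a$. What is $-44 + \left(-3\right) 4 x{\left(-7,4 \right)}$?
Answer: $-92$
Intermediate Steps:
$-44 + \left(-3\right) 4 x{\left(-7,4 \right)} = -44 + \left(-3\right) 4 \cdot 4 = -44 - 48 = -92$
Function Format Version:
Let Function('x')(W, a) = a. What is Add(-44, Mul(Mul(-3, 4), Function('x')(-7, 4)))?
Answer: -92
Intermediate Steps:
Add(-44, Mul(Mul(-3, 4), Function('x')(-7, 4))) = Add(-44, Mul(Mul(-3, 4), 4)) = Add(-44, Mul(-12, 4)) = Add(-44, -48) = -92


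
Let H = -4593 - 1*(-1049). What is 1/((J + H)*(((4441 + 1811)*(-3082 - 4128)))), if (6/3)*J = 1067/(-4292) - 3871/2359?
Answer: 361601/57782101245271305 ≈ 6.2580e-12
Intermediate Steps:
H = -3544 (H = -4593 + 1049 = -3544)
J = -2733055/2892808 (J = (1067/(-4292) - 3871/2359)/2 = (1067*(-1/4292) - 3871*1/2359)/2 = (-1067/4292 - 553/337)/2 = (1/2)*(-2733055/1446404) = -2733055/2892808 ≈ -0.94478)
1/((J + H)*(((4441 + 1811)*(-3082 - 4128)))) = 1/((-2733055/2892808 - 3544)*(((4441 + 1811)*(-3082 - 4128)))) = 1/((-10254844607/2892808)*((6252*(-7210)))) = -2892808/10254844607/(-45076920) = -2892808/10254844607*(-1/45076920) = 361601/57782101245271305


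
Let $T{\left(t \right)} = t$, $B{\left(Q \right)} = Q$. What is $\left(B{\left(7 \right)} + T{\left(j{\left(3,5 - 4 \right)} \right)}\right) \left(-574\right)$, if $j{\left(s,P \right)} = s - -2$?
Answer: $-6888$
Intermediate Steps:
$j{\left(s,P \right)} = 2 + s$ ($j{\left(s,P \right)} = s + 2 = 2 + s$)
$\left(B{\left(7 \right)} + T{\left(j{\left(3,5 - 4 \right)} \right)}\right) \left(-574\right) = \left(7 + \left(2 + 3\right)\right) \left(-574\right) = \left(7 + 5\right) \left(-574\right) = 12 \left(-574\right) = -6888$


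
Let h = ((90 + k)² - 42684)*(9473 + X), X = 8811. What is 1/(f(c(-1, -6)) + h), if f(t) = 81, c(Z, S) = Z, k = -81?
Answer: -1/778953171 ≈ -1.2838e-9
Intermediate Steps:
h = -778953252 (h = ((90 - 81)² - 42684)*(9473 + 8811) = (9² - 42684)*18284 = (81 - 42684)*18284 = -42603*18284 = -778953252)
1/(f(c(-1, -6)) + h) = 1/(81 - 778953252) = 1/(-778953171) = -1/778953171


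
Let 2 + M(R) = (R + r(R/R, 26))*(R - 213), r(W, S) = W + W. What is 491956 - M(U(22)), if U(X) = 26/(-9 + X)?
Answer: 492802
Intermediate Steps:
r(W, S) = 2*W
M(R) = -2 + (-213 + R)*(2 + R) (M(R) = -2 + (R + 2*(R/R))*(R - 213) = -2 + (R + 2*1)*(-213 + R) = -2 + (R + 2)*(-213 + R) = -2 + (2 + R)*(-213 + R) = -2 + (-213 + R)*(2 + R))
491956 - M(U(22)) = 491956 - (-428 + (26/(-9 + 22))² - 5486/(-9 + 22)) = 491956 - (-428 + (26/13)² - 5486/13) = 491956 - (-428 + (26*(1/13))² - 5486/13) = 491956 - (-428 + 2² - 211*2) = 491956 - (-428 + 4 - 422) = 491956 - 1*(-846) = 491956 + 846 = 492802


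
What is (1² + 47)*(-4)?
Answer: -192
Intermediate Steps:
(1² + 47)*(-4) = (1 + 47)*(-4) = 48*(-4) = -192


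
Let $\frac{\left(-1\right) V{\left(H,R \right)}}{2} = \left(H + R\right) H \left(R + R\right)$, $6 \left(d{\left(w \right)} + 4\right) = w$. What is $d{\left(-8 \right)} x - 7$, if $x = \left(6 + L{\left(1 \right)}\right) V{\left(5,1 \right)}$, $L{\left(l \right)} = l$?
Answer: $4473$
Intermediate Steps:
$d{\left(w \right)} = -4 + \frac{w}{6}$
$V{\left(H,R \right)} = - 4 H R \left(H + R\right)$ ($V{\left(H,R \right)} = - 2 \left(H + R\right) H \left(R + R\right) = - 2 H \left(H + R\right) 2 R = - 2 \cdot 2 H R \left(H + R\right) = - 4 H R \left(H + R\right)$)
$x = -840$ ($x = \left(6 + 1\right) \left(\left(-4\right) 5 \cdot 1 \left(5 + 1\right)\right) = 7 \left(\left(-4\right) 5 \cdot 1 \cdot 6\right) = 7 \left(-120\right) = -840$)
$d{\left(-8 \right)} x - 7 = \left(-4 + \frac{1}{6} \left(-8\right)\right) \left(-840\right) - 7 = \left(-4 - \frac{4}{3}\right) \left(-840\right) - 7 = \left(- \frac{16}{3}\right) \left(-840\right) - 7 = 4480 - 7 = 4473$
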